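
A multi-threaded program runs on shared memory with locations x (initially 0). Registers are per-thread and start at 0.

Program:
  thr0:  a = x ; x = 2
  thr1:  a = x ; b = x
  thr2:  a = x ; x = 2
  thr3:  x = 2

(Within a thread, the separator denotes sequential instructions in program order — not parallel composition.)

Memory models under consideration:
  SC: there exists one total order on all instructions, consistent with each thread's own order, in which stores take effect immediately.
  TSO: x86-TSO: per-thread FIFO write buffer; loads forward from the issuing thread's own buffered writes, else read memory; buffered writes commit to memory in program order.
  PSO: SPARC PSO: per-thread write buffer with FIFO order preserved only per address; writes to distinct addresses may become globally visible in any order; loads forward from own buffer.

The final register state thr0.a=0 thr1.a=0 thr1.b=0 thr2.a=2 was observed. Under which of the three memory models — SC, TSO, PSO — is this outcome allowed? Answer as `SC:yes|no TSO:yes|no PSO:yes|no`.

SC:yes TSO:yes PSO:yes

outcome vector order: (thr0.a,thr1.a,thr1.b,thr2.a)
[SC] allowed = {0/0/0/0, 0/0/0/2, 0/0/2/0, 0/0/2/2, 0/2/2/0, 0/2/2/2, 2/0/0/0, 2/0/0/2, 2/0/2/0, 2/0/2/2, 2/2/2/0, 2/2/2/2}
[TSO] allowed = {0/0/0/0, 0/0/0/2, 0/0/2/0, 0/0/2/2, 0/2/2/0, 0/2/2/2, 2/0/0/0, 2/0/0/2, 2/0/2/0, 2/0/2/2, 2/2/2/0, 2/2/2/2}
[PSO] allowed = {0/0/0/0, 0/0/0/2, 0/0/2/0, 0/0/2/2, 0/2/2/0, 0/2/2/2, 2/0/0/0, 2/0/0/2, 2/0/2/0, 2/0/2/2, 2/2/2/0, 2/2/2/2}
target 0/0/0/2 ∈ {SC,TSO,PSO}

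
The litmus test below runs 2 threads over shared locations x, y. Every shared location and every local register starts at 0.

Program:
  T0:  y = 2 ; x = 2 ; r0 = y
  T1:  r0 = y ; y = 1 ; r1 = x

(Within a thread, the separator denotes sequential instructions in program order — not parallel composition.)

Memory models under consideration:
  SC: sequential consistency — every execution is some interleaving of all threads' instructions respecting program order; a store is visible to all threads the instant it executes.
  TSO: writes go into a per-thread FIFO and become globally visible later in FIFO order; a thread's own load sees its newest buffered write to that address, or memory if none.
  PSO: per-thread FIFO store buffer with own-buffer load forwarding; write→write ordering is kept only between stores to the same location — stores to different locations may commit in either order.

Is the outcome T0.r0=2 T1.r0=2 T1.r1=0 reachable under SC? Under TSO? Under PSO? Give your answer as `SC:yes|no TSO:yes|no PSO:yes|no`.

outcome vector order: (T0.r0,T1.r0,T1.r1)
[SC] allowed = {1/0/0; 1/0/2; 1/2/0; 1/2/2; 2/0/0; 2/0/2; 2/2/2}
[TSO] allowed = {1/0/0; 1/0/2; 1/2/0; 1/2/2; 2/0/0; 2/0/2; 2/2/0; 2/2/2}
[PSO] allowed = {1/0/0; 1/0/2; 1/2/0; 1/2/2; 2/0/0; 2/0/2; 2/2/0; 2/2/2}
target 2/2/0 ∈ {TSO,PSO}

SC:no TSO:yes PSO:yes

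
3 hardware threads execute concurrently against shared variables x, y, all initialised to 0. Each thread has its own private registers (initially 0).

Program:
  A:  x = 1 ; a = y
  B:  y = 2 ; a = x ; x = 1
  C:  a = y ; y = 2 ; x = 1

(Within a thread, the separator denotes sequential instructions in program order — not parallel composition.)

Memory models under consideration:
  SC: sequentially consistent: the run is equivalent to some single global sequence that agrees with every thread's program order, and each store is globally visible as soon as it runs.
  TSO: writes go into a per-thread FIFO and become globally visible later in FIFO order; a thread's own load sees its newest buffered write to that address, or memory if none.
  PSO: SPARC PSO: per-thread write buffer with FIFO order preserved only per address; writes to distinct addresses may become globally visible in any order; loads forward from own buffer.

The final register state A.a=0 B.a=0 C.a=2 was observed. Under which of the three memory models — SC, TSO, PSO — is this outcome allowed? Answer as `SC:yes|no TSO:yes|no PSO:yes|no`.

SC:no TSO:yes PSO:yes

outcome vector order: (A.a,B.a,C.a)
[SC] allowed = {<0 1 0>; <0 1 2>; <2 0 0>; <2 0 2>; <2 1 0>; <2 1 2>}
[TSO] allowed = {<0 0 0>; <0 0 2>; <0 1 0>; <0 1 2>; <2 0 0>; <2 0 2>; <2 1 0>; <2 1 2>}
[PSO] allowed = {<0 0 0>; <0 0 2>; <0 1 0>; <0 1 2>; <2 0 0>; <2 0 2>; <2 1 0>; <2 1 2>}
target <0 0 2> ∈ {TSO,PSO}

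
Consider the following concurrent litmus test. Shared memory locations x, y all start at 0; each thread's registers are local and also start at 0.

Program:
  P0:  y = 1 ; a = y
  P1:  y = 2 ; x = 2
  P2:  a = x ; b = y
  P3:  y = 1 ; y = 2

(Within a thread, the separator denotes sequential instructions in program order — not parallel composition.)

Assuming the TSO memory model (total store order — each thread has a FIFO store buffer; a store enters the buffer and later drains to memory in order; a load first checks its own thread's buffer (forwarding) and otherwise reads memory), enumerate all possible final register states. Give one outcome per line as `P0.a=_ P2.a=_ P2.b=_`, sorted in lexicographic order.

P0.a=1 P2.a=0 P2.b=0
P0.a=1 P2.a=0 P2.b=1
P0.a=1 P2.a=0 P2.b=2
P0.a=1 P2.a=2 P2.b=1
P0.a=1 P2.a=2 P2.b=2
P0.a=2 P2.a=0 P2.b=0
P0.a=2 P2.a=0 P2.b=1
P0.a=2 P2.a=0 P2.b=2
P0.a=2 P2.a=2 P2.b=1
P0.a=2 P2.a=2 P2.b=2

outcome vector order: (P0.a,P2.a,P2.b)
|TSO outcomes| = 10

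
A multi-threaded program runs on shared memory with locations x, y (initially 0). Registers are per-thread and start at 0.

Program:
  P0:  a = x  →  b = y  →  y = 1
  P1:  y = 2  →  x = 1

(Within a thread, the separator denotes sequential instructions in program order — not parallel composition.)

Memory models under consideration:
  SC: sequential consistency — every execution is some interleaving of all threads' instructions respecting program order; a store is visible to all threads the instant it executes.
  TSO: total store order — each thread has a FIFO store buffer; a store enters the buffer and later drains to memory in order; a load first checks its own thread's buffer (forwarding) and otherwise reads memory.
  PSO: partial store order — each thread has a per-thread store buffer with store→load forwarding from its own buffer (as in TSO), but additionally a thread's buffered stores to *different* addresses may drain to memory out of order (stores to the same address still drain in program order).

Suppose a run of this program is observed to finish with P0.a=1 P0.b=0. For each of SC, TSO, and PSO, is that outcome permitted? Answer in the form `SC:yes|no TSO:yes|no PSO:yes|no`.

outcome vector order: (P0.a,P0.b)
[SC] allowed = {0/0, 0/2, 1/2}
[TSO] allowed = {0/0, 0/2, 1/2}
[PSO] allowed = {0/0, 0/2, 1/0, 1/2}
target 1/0 ∈ {PSO}

SC:no TSO:no PSO:yes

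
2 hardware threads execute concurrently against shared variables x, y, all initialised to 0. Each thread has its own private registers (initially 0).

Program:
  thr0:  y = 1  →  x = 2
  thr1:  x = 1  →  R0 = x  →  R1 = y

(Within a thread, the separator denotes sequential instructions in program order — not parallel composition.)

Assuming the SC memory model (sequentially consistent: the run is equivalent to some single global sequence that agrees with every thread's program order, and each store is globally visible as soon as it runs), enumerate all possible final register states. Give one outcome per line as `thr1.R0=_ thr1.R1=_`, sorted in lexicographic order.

outcome vector order: (thr1.R0,thr1.R1)
|SC outcomes| = 3

thr1.R0=1 thr1.R1=0
thr1.R0=1 thr1.R1=1
thr1.R0=2 thr1.R1=1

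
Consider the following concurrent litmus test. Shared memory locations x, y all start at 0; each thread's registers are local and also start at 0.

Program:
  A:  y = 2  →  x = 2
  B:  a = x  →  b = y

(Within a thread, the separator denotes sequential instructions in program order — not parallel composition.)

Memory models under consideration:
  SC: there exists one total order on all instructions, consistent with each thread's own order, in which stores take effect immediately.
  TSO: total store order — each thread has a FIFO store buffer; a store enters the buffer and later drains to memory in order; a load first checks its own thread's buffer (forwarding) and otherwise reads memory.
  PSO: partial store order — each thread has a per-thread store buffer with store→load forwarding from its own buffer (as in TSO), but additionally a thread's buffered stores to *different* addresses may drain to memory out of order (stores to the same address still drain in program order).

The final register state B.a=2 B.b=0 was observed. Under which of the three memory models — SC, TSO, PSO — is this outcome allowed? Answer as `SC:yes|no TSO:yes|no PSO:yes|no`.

outcome vector order: (B.a,B.b)
[SC] allowed = {0/0, 0/2, 2/2}
[TSO] allowed = {0/0, 0/2, 2/2}
[PSO] allowed = {0/0, 0/2, 2/0, 2/2}
target 2/0 ∈ {PSO}

SC:no TSO:no PSO:yes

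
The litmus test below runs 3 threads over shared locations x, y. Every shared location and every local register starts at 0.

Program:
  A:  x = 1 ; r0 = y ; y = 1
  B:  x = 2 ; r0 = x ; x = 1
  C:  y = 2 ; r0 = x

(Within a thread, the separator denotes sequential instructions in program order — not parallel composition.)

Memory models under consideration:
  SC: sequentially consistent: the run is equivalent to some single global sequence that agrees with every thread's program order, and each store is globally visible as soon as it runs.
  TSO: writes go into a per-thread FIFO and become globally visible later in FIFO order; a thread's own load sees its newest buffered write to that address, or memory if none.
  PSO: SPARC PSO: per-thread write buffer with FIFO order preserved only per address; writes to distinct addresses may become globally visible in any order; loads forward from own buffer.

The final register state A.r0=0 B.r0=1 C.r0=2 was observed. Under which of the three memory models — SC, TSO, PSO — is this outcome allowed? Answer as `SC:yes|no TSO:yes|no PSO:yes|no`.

SC:no TSO:yes PSO:yes

outcome vector order: (A.r0,B.r0,C.r0)
SC: 9 outcomes — {0/1/1 0/2/1 0/2/2 2/1/0 2/1/1 2/1/2 2/2/0 2/2/1 2/2/2}
TSO: 12 outcomes — {0/1/0 0/1/1 0/1/2 0/2/0 0/2/1 0/2/2 2/1/0 2/1/1 2/1/2 2/2/0 2/2/1 2/2/2}
PSO: 12 outcomes — {0/1/0 0/1/1 0/1/2 0/2/0 0/2/1 0/2/2 2/1/0 2/1/1 2/1/2 2/2/0 2/2/1 2/2/2}
target 0/1/2 ∈ {TSO,PSO}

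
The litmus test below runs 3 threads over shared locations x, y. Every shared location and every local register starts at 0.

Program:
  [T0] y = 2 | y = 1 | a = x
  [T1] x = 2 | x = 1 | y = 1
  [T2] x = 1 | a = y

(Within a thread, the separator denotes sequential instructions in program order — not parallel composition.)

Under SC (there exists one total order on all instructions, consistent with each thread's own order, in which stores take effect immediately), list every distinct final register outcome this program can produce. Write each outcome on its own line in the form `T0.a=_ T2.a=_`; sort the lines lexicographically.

T0.a=0 T2.a=1
T0.a=1 T2.a=0
T0.a=1 T2.a=1
T0.a=1 T2.a=2
T0.a=2 T2.a=0
T0.a=2 T2.a=1
T0.a=2 T2.a=2

outcome vector order: (T0.a,T2.a)
|SC outcomes| = 7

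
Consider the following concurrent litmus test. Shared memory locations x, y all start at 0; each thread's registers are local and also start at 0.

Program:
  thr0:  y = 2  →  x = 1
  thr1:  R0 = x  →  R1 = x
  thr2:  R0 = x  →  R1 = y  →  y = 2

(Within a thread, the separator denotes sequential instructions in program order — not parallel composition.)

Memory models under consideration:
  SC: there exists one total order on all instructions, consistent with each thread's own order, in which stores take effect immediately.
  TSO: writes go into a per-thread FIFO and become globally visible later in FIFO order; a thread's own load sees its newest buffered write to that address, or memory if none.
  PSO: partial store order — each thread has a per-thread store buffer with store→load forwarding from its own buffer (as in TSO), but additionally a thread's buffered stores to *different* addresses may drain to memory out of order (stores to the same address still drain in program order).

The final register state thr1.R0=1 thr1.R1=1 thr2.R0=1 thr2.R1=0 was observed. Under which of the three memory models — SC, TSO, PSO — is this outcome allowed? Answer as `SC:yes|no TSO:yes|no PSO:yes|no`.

SC:no TSO:no PSO:yes

outcome vector order: (thr1.R0,thr1.R1,thr2.R0,thr2.R1)
SC (9): <0 0 0 0>, <0 0 0 2>, <0 0 1 2>, <0 1 0 0>, <0 1 0 2>, <0 1 1 2>, <1 1 0 0>, <1 1 0 2>, <1 1 1 2>
TSO (9): <0 0 0 0>, <0 0 0 2>, <0 0 1 2>, <0 1 0 0>, <0 1 0 2>, <0 1 1 2>, <1 1 0 0>, <1 1 0 2>, <1 1 1 2>
PSO (12): <0 0 0 0>, <0 0 0 2>, <0 0 1 0>, <0 0 1 2>, <0 1 0 0>, <0 1 0 2>, <0 1 1 0>, <0 1 1 2>, <1 1 0 0>, <1 1 0 2>, <1 1 1 0>, <1 1 1 2>
target <1 1 1 0> ∈ {PSO}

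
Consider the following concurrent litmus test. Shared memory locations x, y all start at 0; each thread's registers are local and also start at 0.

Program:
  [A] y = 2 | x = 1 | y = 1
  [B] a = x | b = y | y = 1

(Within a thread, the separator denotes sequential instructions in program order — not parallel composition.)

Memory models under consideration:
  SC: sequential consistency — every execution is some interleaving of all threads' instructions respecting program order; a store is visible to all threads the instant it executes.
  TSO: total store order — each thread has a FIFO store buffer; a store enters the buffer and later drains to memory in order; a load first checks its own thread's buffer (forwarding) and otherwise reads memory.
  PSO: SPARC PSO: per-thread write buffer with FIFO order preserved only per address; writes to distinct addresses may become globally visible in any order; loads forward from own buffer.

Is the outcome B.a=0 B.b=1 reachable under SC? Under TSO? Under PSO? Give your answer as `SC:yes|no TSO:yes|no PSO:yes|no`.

SC:yes TSO:yes PSO:yes

outcome vector order: (B.a,B.b)
under SC → <0 0> <0 1> <0 2> <1 1> <1 2>
under TSO → <0 0> <0 1> <0 2> <1 1> <1 2>
under PSO → <0 0> <0 1> <0 2> <1 0> <1 1> <1 2>
target <0 1> ∈ {SC,TSO,PSO}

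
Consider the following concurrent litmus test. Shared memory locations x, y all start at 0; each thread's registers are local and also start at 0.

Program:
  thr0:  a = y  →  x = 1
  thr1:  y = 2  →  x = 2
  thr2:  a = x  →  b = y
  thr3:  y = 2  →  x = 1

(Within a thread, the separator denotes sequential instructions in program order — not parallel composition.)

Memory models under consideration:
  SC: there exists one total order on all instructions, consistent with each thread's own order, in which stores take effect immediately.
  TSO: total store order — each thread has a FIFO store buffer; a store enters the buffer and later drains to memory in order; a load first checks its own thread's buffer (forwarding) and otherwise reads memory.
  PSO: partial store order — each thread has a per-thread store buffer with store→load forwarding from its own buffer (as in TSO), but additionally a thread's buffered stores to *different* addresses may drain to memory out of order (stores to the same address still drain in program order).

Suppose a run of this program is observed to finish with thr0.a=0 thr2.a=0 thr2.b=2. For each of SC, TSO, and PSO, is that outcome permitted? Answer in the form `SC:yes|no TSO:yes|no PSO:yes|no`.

outcome vector order: (thr0.a,thr2.a,thr2.b)
SC (9): (0,0,0); (0,0,2); (0,1,0); (0,1,2); (0,2,2); (2,0,0); (2,0,2); (2,1,2); (2,2,2)
TSO (9): (0,0,0); (0,0,2); (0,1,0); (0,1,2); (0,2,2); (2,0,0); (2,0,2); (2,1,2); (2,2,2)
PSO (12): (0,0,0); (0,0,2); (0,1,0); (0,1,2); (0,2,0); (0,2,2); (2,0,0); (2,0,2); (2,1,0); (2,1,2); (2,2,0); (2,2,2)
target (0,0,2) ∈ {SC,TSO,PSO}

SC:yes TSO:yes PSO:yes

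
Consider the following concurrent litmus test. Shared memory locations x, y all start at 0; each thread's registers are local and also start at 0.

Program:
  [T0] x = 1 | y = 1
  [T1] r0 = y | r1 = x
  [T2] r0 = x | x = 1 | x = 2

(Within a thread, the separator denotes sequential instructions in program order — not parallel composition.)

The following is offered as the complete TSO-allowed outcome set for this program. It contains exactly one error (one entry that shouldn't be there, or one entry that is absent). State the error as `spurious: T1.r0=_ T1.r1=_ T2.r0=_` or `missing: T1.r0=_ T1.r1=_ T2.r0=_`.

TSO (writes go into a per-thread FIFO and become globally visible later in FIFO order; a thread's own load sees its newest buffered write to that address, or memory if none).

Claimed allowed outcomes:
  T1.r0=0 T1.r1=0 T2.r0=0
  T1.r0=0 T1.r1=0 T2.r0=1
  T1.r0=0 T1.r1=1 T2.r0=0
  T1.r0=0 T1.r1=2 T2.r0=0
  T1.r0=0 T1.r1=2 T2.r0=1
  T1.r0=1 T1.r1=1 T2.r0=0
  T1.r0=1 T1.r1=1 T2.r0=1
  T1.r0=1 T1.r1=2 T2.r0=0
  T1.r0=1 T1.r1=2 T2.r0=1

outcome vector order: (T1.r0,T1.r1,T2.r0)
[TSO] allowed = {(0,0,0) (0,0,1) (0,1,0) (0,1,1) (0,2,0) (0,2,1) (1,1,0) (1,1,1) (1,2,0) (1,2,1)}
TSO∖claimed = {(0,1,1)}

missing: T1.r0=0 T1.r1=1 T2.r0=1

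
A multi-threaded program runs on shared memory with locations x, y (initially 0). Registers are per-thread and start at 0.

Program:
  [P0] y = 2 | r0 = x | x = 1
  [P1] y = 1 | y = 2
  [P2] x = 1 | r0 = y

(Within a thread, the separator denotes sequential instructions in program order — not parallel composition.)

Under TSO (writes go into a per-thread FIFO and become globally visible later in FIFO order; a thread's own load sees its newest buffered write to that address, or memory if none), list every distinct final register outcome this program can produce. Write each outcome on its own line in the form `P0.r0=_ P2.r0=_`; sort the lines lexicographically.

P0.r0=0 P2.r0=0
P0.r0=0 P2.r0=1
P0.r0=0 P2.r0=2
P0.r0=1 P2.r0=0
P0.r0=1 P2.r0=1
P0.r0=1 P2.r0=2

outcome vector order: (P0.r0,P2.r0)
|TSO outcomes| = 6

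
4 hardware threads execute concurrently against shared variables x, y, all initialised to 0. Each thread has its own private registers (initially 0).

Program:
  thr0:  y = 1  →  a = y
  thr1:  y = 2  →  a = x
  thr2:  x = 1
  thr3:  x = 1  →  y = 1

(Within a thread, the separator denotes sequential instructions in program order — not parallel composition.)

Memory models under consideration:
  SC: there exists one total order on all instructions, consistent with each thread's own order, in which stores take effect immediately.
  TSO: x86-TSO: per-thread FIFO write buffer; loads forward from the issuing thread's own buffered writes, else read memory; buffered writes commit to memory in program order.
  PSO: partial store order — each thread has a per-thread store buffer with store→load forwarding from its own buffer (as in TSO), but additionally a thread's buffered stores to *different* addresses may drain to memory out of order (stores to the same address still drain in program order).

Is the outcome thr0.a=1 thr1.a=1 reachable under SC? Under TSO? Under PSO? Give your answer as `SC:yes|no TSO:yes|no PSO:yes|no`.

outcome vector order: (thr0.a,thr1.a)
SC: 4 outcomes — {(1,0), (1,1), (2,0), (2,1)}
TSO: 4 outcomes — {(1,0), (1,1), (2,0), (2,1)}
PSO: 4 outcomes — {(1,0), (1,1), (2,0), (2,1)}
target (1,1) ∈ {SC,TSO,PSO}

SC:yes TSO:yes PSO:yes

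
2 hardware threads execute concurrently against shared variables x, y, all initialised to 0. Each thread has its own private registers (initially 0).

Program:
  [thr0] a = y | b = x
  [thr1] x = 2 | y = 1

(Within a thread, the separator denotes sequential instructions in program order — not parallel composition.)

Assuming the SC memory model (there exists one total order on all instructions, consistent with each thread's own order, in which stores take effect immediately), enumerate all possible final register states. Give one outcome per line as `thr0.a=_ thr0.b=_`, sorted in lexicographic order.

thr0.a=0 thr0.b=0
thr0.a=0 thr0.b=2
thr0.a=1 thr0.b=2

outcome vector order: (thr0.a,thr0.b)
|SC outcomes| = 3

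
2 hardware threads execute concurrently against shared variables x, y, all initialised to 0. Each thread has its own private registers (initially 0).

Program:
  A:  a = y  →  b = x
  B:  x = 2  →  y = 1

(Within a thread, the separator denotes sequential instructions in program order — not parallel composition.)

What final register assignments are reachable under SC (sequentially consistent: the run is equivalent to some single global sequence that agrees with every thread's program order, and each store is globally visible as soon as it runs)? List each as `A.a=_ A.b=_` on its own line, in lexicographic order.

A.a=0 A.b=0
A.a=0 A.b=2
A.a=1 A.b=2

outcome vector order: (A.a,A.b)
|SC outcomes| = 3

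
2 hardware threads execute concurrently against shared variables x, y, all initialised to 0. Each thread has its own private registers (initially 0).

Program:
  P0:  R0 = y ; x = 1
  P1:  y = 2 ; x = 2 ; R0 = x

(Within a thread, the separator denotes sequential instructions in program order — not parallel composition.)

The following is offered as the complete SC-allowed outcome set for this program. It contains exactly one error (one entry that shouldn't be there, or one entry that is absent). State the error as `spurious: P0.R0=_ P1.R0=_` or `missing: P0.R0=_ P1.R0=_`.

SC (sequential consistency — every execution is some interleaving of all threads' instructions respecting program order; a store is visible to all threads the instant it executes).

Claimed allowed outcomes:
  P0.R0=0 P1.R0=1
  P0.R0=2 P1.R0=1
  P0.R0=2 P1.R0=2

outcome vector order: (P0.R0,P1.R0)
under SC → (0,1), (0,2), (2,1), (2,2)
SC∖claimed = {(0,2)}

missing: P0.R0=0 P1.R0=2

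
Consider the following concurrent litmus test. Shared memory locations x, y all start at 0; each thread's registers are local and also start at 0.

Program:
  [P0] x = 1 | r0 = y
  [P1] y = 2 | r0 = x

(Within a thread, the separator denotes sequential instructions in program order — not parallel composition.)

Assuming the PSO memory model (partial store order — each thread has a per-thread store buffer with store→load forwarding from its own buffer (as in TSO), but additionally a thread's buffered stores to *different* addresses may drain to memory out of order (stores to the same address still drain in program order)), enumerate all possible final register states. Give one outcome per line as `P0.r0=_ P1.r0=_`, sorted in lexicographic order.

outcome vector order: (P0.r0,P1.r0)
|PSO outcomes| = 4

P0.r0=0 P1.r0=0
P0.r0=0 P1.r0=1
P0.r0=2 P1.r0=0
P0.r0=2 P1.r0=1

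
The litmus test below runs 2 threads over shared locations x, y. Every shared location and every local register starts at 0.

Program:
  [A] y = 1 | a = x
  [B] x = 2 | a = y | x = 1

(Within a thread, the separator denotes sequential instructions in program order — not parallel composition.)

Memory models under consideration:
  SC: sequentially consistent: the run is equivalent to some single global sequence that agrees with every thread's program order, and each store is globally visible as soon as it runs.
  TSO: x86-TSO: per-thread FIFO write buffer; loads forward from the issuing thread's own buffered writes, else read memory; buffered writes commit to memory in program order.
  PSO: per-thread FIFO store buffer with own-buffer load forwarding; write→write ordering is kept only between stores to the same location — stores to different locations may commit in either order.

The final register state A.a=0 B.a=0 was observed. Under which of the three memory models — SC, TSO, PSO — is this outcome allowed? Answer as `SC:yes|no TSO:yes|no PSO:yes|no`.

outcome vector order: (A.a,B.a)
[SC] allowed = {<0 1> <1 0> <1 1> <2 0> <2 1>}
[TSO] allowed = {<0 0> <0 1> <1 0> <1 1> <2 0> <2 1>}
[PSO] allowed = {<0 0> <0 1> <1 0> <1 1> <2 0> <2 1>}
target <0 0> ∈ {TSO,PSO}

SC:no TSO:yes PSO:yes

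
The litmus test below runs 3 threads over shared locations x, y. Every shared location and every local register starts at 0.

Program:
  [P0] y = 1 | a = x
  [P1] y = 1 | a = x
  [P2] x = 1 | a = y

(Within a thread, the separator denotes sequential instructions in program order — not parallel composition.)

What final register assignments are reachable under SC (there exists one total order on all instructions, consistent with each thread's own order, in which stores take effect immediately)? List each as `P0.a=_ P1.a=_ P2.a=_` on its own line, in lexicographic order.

outcome vector order: (P0.a,P1.a,P2.a)
|SC outcomes| = 5

P0.a=0 P1.a=0 P2.a=1
P0.a=0 P1.a=1 P2.a=1
P0.a=1 P1.a=0 P2.a=1
P0.a=1 P1.a=1 P2.a=0
P0.a=1 P1.a=1 P2.a=1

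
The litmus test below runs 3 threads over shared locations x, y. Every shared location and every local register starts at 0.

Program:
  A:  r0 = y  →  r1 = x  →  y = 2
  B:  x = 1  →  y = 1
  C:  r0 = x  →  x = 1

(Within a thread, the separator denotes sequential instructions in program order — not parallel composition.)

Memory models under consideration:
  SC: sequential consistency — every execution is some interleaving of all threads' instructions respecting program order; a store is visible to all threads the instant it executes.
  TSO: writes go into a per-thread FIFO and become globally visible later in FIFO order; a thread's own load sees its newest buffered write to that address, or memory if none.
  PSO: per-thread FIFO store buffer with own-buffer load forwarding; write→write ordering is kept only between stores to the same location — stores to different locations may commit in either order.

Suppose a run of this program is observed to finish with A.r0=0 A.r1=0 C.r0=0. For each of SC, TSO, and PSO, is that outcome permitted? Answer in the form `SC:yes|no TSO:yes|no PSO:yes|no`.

SC:yes TSO:yes PSO:yes

outcome vector order: (A.r0,A.r1,C.r0)
SC: 6 outcomes — {0/0/0 0/0/1 0/1/0 0/1/1 1/1/0 1/1/1}
TSO: 6 outcomes — {0/0/0 0/0/1 0/1/0 0/1/1 1/1/0 1/1/1}
PSO: 8 outcomes — {0/0/0 0/0/1 0/1/0 0/1/1 1/0/0 1/0/1 1/1/0 1/1/1}
target 0/0/0 ∈ {SC,TSO,PSO}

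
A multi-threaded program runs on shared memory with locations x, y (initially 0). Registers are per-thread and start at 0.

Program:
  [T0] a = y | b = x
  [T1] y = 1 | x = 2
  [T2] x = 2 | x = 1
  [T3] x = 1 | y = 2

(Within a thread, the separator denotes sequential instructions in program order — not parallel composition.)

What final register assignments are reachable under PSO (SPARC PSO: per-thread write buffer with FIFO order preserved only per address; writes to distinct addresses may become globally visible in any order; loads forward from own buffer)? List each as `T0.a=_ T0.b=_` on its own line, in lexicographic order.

outcome vector order: (T0.a,T0.b)
|PSO outcomes| = 9

T0.a=0 T0.b=0
T0.a=0 T0.b=1
T0.a=0 T0.b=2
T0.a=1 T0.b=0
T0.a=1 T0.b=1
T0.a=1 T0.b=2
T0.a=2 T0.b=0
T0.a=2 T0.b=1
T0.a=2 T0.b=2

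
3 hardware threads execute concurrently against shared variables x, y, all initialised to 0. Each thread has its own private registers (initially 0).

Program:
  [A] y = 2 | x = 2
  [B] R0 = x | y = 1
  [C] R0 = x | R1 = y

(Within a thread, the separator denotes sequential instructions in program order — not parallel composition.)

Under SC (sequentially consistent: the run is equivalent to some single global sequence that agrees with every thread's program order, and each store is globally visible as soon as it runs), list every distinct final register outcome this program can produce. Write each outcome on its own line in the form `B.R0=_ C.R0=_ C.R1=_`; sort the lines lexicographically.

B.R0=0 C.R0=0 C.R1=0
B.R0=0 C.R0=0 C.R1=1
B.R0=0 C.R0=0 C.R1=2
B.R0=0 C.R0=2 C.R1=1
B.R0=0 C.R0=2 C.R1=2
B.R0=2 C.R0=0 C.R1=0
B.R0=2 C.R0=0 C.R1=1
B.R0=2 C.R0=0 C.R1=2
B.R0=2 C.R0=2 C.R1=1
B.R0=2 C.R0=2 C.R1=2

outcome vector order: (B.R0,C.R0,C.R1)
|SC outcomes| = 10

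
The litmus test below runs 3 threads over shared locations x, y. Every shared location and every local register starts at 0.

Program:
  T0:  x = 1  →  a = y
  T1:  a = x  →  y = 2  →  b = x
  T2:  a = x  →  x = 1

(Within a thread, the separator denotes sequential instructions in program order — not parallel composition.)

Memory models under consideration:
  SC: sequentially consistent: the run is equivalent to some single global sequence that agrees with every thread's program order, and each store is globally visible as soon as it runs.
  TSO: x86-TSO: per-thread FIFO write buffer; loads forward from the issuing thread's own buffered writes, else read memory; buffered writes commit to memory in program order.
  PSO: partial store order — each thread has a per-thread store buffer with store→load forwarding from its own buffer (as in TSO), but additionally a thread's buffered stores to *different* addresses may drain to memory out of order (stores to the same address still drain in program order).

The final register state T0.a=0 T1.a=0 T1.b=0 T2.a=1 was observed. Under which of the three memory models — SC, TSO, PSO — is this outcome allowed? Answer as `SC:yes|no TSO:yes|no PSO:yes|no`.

outcome vector order: (T0.a,T1.a,T1.b,T2.a)
SC: 10 outcomes — {<0 0 1 0> <0 0 1 1> <0 1 1 0> <0 1 1 1> <2 0 0 0> <2 0 0 1> <2 0 1 0> <2 0 1 1> <2 1 1 0> <2 1 1 1>}
TSO: 12 outcomes — {<0 0 0 0> <0 0 0 1> <0 0 1 0> <0 0 1 1> <0 1 1 0> <0 1 1 1> <2 0 0 0> <2 0 0 1> <2 0 1 0> <2 0 1 1> <2 1 1 0> <2 1 1 1>}
PSO: 12 outcomes — {<0 0 0 0> <0 0 0 1> <0 0 1 0> <0 0 1 1> <0 1 1 0> <0 1 1 1> <2 0 0 0> <2 0 0 1> <2 0 1 0> <2 0 1 1> <2 1 1 0> <2 1 1 1>}
target <0 0 0 1> ∈ {TSO,PSO}

SC:no TSO:yes PSO:yes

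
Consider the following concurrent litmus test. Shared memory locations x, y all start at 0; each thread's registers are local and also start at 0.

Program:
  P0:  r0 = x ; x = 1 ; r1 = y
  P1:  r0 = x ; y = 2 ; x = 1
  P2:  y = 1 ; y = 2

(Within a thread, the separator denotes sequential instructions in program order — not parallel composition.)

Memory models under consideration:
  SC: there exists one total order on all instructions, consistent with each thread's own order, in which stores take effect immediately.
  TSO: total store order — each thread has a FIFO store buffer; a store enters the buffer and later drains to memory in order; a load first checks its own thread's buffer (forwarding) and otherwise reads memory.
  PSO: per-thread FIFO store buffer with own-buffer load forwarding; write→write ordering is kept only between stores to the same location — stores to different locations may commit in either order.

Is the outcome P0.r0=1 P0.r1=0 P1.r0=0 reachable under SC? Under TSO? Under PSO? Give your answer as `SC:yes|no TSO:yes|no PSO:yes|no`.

outcome vector order: (P0.r0,P0.r1,P1.r0)
SC: 8 outcomes — {000; 001; 010; 011; 020; 021; 110; 120}
TSO: 8 outcomes — {000; 001; 010; 011; 020; 021; 110; 120}
PSO: 9 outcomes — {000; 001; 010; 011; 020; 021; 100; 110; 120}
target 100 ∈ {PSO}

SC:no TSO:no PSO:yes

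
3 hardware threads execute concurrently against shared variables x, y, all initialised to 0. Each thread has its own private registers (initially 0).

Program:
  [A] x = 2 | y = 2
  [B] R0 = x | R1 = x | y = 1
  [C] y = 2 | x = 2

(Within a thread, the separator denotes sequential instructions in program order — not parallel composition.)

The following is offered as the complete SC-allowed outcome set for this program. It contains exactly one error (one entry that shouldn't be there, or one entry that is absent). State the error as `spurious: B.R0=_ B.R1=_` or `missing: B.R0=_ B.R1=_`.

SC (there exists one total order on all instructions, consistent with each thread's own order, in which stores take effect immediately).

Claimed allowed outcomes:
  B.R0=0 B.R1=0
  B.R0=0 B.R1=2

outcome vector order: (B.R0,B.R1)
SC: 3 outcomes — {00 02 22}
SC∖claimed = {22}

missing: B.R0=2 B.R1=2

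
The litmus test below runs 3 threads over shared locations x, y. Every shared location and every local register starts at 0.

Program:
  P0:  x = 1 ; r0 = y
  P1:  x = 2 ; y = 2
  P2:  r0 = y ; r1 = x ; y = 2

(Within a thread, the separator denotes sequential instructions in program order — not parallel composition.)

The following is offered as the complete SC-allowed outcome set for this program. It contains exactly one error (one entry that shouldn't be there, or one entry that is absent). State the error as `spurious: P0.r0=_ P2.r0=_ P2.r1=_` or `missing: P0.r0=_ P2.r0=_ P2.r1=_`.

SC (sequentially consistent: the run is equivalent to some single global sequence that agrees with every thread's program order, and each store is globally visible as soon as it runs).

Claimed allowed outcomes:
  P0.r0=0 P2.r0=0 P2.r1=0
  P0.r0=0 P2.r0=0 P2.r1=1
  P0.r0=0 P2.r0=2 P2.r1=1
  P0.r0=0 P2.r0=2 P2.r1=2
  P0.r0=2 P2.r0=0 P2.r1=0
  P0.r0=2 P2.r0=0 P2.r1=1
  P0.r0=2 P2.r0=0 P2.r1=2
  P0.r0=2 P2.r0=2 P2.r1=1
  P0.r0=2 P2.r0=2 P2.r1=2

outcome vector order: (P0.r0,P2.r0,P2.r1)
SC: 10 outcomes — {0/0/0 0/0/1 0/0/2 0/2/1 0/2/2 2/0/0 2/0/1 2/0/2 2/2/1 2/2/2}
SC∖claimed = {0/0/2}

missing: P0.r0=0 P2.r0=0 P2.r1=2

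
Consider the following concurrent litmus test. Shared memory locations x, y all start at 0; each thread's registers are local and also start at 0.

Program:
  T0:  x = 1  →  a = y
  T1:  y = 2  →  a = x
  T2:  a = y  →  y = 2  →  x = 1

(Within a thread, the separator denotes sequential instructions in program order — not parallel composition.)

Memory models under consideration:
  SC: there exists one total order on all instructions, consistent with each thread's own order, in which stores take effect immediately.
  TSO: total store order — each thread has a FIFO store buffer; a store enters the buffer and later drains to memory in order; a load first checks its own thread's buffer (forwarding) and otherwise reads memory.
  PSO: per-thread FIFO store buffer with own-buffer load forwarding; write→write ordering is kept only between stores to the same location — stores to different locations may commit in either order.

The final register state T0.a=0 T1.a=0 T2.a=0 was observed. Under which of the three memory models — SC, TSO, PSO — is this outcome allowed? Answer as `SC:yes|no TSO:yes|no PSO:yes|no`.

SC:no TSO:yes PSO:yes

outcome vector order: (T0.a,T1.a,T2.a)
under SC → 0/1/0; 0/1/2; 2/0/0; 2/0/2; 2/1/0; 2/1/2
under TSO → 0/0/0; 0/0/2; 0/1/0; 0/1/2; 2/0/0; 2/0/2; 2/1/0; 2/1/2
under PSO → 0/0/0; 0/0/2; 0/1/0; 0/1/2; 2/0/0; 2/0/2; 2/1/0; 2/1/2
target 0/0/0 ∈ {TSO,PSO}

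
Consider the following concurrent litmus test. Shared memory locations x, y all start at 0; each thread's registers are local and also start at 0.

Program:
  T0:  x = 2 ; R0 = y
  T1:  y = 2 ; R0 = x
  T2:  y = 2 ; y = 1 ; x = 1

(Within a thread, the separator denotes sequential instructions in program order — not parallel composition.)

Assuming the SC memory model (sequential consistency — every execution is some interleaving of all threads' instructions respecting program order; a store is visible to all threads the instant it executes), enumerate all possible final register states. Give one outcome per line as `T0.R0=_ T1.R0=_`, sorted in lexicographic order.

T0.R0=0 T1.R0=1
T0.R0=0 T1.R0=2
T0.R0=1 T1.R0=0
T0.R0=1 T1.R0=1
T0.R0=1 T1.R0=2
T0.R0=2 T1.R0=0
T0.R0=2 T1.R0=1
T0.R0=2 T1.R0=2

outcome vector order: (T0.R0,T1.R0)
|SC outcomes| = 8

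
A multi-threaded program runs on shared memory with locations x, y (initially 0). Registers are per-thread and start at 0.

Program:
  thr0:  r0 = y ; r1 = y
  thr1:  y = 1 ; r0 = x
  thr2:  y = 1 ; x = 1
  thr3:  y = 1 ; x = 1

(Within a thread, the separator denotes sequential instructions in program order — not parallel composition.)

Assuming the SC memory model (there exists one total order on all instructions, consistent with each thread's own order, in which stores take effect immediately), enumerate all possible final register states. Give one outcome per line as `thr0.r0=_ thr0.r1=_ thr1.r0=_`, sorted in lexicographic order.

thr0.r0=0 thr0.r1=0 thr1.r0=0
thr0.r0=0 thr0.r1=0 thr1.r0=1
thr0.r0=0 thr0.r1=1 thr1.r0=0
thr0.r0=0 thr0.r1=1 thr1.r0=1
thr0.r0=1 thr0.r1=1 thr1.r0=0
thr0.r0=1 thr0.r1=1 thr1.r0=1

outcome vector order: (thr0.r0,thr0.r1,thr1.r0)
|SC outcomes| = 6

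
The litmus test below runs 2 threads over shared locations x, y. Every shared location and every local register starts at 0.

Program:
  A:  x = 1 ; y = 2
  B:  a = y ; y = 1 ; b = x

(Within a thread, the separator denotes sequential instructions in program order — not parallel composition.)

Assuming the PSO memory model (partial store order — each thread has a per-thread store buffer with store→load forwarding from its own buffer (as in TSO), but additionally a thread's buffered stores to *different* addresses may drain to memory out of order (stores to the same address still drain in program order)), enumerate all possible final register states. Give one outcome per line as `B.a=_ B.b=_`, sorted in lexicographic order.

B.a=0 B.b=0
B.a=0 B.b=1
B.a=2 B.b=0
B.a=2 B.b=1

outcome vector order: (B.a,B.b)
|PSO outcomes| = 4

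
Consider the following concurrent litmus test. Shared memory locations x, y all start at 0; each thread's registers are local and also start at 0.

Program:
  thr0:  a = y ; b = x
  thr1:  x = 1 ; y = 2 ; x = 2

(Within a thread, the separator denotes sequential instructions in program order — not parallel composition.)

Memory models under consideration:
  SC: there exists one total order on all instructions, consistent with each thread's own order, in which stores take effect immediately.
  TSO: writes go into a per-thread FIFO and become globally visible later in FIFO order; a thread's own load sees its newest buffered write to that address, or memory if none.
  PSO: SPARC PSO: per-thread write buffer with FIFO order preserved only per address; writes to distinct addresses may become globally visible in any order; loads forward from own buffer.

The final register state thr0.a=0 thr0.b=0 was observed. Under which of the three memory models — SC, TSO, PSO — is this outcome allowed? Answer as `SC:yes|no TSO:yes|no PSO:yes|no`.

SC:yes TSO:yes PSO:yes

outcome vector order: (thr0.a,thr0.b)
under SC → (0,0), (0,1), (0,2), (2,1), (2,2)
under TSO → (0,0), (0,1), (0,2), (2,1), (2,2)
under PSO → (0,0), (0,1), (0,2), (2,0), (2,1), (2,2)
target (0,0) ∈ {SC,TSO,PSO}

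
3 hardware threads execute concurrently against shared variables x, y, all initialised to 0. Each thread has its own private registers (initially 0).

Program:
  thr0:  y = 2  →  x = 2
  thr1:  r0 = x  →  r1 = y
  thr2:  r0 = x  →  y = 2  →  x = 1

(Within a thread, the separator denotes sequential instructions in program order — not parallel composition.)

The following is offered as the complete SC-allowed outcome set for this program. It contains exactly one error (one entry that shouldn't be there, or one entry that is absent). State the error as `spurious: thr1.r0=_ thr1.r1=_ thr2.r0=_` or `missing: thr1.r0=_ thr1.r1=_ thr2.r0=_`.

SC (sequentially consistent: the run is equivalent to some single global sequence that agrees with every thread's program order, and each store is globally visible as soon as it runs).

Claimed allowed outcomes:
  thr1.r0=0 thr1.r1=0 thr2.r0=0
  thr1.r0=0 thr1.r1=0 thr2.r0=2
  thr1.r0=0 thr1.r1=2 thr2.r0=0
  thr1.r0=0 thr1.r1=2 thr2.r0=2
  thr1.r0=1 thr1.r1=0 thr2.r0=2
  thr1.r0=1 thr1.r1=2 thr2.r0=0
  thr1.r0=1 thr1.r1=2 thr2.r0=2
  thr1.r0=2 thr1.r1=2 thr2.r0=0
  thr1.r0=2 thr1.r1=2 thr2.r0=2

outcome vector order: (thr1.r0,thr1.r1,thr2.r0)
SC (8): 0/0/0 0/0/2 0/2/0 0/2/2 1/2/0 1/2/2 2/2/0 2/2/2
claimed∖SC = {1/0/2}

spurious: thr1.r0=1 thr1.r1=0 thr2.r0=2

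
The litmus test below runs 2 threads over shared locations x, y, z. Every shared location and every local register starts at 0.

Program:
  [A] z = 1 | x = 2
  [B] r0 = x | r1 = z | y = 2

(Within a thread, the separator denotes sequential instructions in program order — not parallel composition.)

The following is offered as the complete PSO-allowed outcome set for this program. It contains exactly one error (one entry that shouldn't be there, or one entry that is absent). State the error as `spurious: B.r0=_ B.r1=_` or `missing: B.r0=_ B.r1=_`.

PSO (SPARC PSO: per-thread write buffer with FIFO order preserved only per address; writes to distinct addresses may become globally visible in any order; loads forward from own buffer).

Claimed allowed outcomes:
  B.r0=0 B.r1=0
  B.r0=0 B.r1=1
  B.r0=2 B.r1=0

missing: B.r0=2 B.r1=1

outcome vector order: (B.r0,B.r1)
PSO: 4 outcomes — {(0,0), (0,1), (2,0), (2,1)}
PSO∖claimed = {(2,1)}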